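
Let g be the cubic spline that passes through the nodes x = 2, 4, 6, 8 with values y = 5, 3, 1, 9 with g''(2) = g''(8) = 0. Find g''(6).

Write m_i for g''(x_i). With h_i = 2, 2, 2 and divided differences Δ_i = -1, -1, 4, the continuity of g' gives the tridiagonal system
  2·m_0 + 8·m_1 + 2·m_2 = 6(Δ_1 - Δ_0) = 0
  2·m_1 + 8·m_2 + 2·m_3 = 6(Δ_2 - Δ_1) = 30
Natural end conditions: m_0 = m_3 = 0.
Solving: m_0 = 0, m_1 = -1, m_2 = 4, m_3 = 0.

4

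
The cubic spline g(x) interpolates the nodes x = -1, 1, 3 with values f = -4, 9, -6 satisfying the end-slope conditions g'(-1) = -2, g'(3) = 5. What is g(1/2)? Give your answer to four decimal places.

7.2031

With m_i denoting the second derivative at x_i, h_i = 2, 2, and Δ_i = (y_(i+1) − y_i)/h_i = 13/2, -15/2:
  2·m_0 + 8·m_1 + 2·m_2 = 6(Δ_1 - Δ_0) = -84
Clamped end conditions give two more equations: 2h_0·m_0 + h_0·m_1 = 6(Δ_0 - g'(-1)) = 51 and h_1·m_1 + 2h_1·m_2 = 6(g'(3) - Δ_1) = 75.
Solving the tridiagonal system: m_0 = 25, m_1 = -49/2, m_2 = 31.
On [-1, 1], g(x) = -4 - 2·(x + 1) + 25/2·(x + 1)² - 33/8·(x + 1)³.
With (x + 1) = 3/2: g(1/2) = 461/64.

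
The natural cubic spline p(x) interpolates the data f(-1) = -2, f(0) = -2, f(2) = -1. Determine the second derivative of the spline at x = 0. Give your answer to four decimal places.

0.5000

Let m_i = p''(x_i). Step sizes h_i = 1, 2; slopes of the chords Δ_i = (y_(i+1) - y_i)/h_i = 0, 1/2.
  1·m_0 + 6·m_1 + 2·m_2 = 6(Δ_1 - Δ_0) = 3
Natural end conditions: m_0 = m_2 = 0.
Solving the tridiagonal system: m_0 = 0, m_1 = 1/2, m_2 = 0.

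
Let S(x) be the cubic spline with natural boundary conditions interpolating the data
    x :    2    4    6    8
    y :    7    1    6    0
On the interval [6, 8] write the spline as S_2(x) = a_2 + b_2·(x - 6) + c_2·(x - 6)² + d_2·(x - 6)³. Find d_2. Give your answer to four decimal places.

Put M_i = S'' at the i-th knot. Here h = (2, 2, 2) and Δ = (-3, 5/2, -3), so the interior equations h_(i-1)·M_(i-1) + 2(h_(i-1)+h_i)·M_i + h_i·M_(i+1) = 6(Δ_i − Δ_(i-1)) read
  2·M_0 + 8·M_1 + 2·M_2 = 6(Δ_1 - Δ_0) = 33
  2·M_1 + 8·M_2 + 2·M_3 = 6(Δ_2 - Δ_1) = -33
Natural end conditions: M_0 = M_3 = 0.
Solving the tridiagonal system: M_0 = 0, M_1 = 11/2, M_2 = -11/2, M_3 = 0.
On [6, 8], with S_2(x) = a_2 + b_2·(x - 6) + c_2·(x - 6)² + d_2·(x - 6)³: c_2 = M_2/2 = -11/4, d_2 = (M_3 - M_2)/(6h_2) = 11/24, b_2 = Δ_2 - h_2(2M_2 + M_3)/6 = 2/3.

0.4583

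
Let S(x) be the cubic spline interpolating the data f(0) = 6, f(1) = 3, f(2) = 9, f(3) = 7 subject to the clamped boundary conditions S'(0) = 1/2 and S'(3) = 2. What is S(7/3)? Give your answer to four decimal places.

8.6444

Put M_i = S'' at the i-th knot. Here h = (1, 1, 1) and Δ = (-3, 6, -2), so the interior equations h_(i-1)·M_(i-1) + 2(h_(i-1)+h_i)·M_i + h_i·M_(i+1) = 6(Δ_i − Δ_(i-1)) read
  1·M_0 + 4·M_1 + 1·M_2 = 6(Δ_1 - Δ_0) = 54
  1·M_1 + 4·M_2 + 1·M_3 = 6(Δ_2 - Δ_1) = -48
Clamped end conditions give two more equations: 2h_0·M_0 + h_0·M_1 = 6(Δ_0 - S'(0)) = -21 and h_2·M_2 + 2h_2·M_3 = 6(S'(3) - Δ_2) = 24.
Solving the tridiagonal system: M_0 = -116/5, M_1 = 127/5, M_2 = -122/5, M_3 = 121/5.
On [2, 3], S(x) = 9 + 21/10·(x - 2) - 61/5·(x - 2)² + 81/10·(x - 2)³.
With (x - 2) = 1/3: S(7/3) = 389/45.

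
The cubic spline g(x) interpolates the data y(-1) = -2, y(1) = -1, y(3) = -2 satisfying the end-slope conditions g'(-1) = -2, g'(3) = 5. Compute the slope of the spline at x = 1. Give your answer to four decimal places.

Put M_i = g'' at the i-th knot. Here h = (2, 2) and Δ = (1/2, -1/2), so the interior equations h_(i-1)·M_(i-1) + 2(h_(i-1)+h_i)·M_i + h_i·M_(i+1) = 6(Δ_i − Δ_(i-1)) read
  2·M_0 + 8·M_1 + 2·M_2 = 6(Δ_1 - Δ_0) = -6
Clamped end conditions give two more equations: 2h_0·M_0 + h_0·M_1 = 6(Δ_0 - g'(-1)) = 15 and h_1·M_1 + 2h_1·M_2 = 6(g'(3) - Δ_1) = 33.
Forward elimination and back-substitution give M_0 = 25/4, M_1 = -5, M_2 = 43/4.
On [1, 3], g'(x) = b_1 + 2c_1·(x - 1) + 3d_1·(x - 1)² with b_1 = Δ_1 - h_1(2M_1 + M_2)/6 = -3/4, c_1 = M_1/2 = -5/2, d_1 = (M_2 - M_1)/(6h_1) = 21/16. So g'(1) = -3/4.

-0.7500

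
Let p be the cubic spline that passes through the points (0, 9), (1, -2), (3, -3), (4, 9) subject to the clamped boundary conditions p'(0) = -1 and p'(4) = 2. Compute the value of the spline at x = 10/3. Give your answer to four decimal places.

1.9291

Write M_i for p''(x_i). With h_i = 1, 2, 1 and divided differences Δ_i = -11, -1/2, 12, the continuity of p' gives the tridiagonal system
  1·M_0 + 6·M_1 + 2·M_2 = 6(Δ_1 - Δ_0) = 63
  2·M_1 + 6·M_2 + 1·M_3 = 6(Δ_2 - Δ_1) = 75
Clamped end conditions give two more equations: 2h_0·M_0 + h_0·M_1 = 6(Δ_0 - p'(0)) = -60 and h_2·M_2 + 2h_2·M_3 = 6(p'(4) - Δ_2) = -60.
Hence M_0 = -1251/35, M_1 = 402/35, M_2 = 522/35, M_3 = -1311/35.
On [3, 4], p(x) = -3 + 929/70·(x - 3) + 261/35·(x - 3)² - 611/70·(x - 3)³.
With (x - 3) = 1/3: p(10/3) = 1823/945.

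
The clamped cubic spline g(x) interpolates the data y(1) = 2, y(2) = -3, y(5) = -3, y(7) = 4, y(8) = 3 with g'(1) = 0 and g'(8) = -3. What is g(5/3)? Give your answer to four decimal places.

-0.7953

Let σ_i = g''(x_i). Step sizes h_i = 1, 3, 2, 1; slopes of the chords Δ_i = (y_(i+1) - y_i)/h_i = -5, 0, 7/2, -1.
  1·σ_0 + 8·σ_1 + 3·σ_2 = 6(Δ_1 - Δ_0) = 30
  3·σ_1 + 10·σ_2 + 2·σ_3 = 6(Δ_2 - Δ_1) = 21
  2·σ_2 + 6·σ_3 + 1·σ_4 = 6(Δ_3 - Δ_2) = -27
Clamped end conditions give two more equations: 2h_0·σ_0 + h_0·σ_1 = 6(Δ_0 - g'(1)) = -30 and h_3·σ_3 + 2h_3·σ_4 = 6(g'(8) - Δ_3) = -12.
Hence σ_0 = -2625/148, σ_1 = 405/74, σ_2 = 195/148, σ_3 = -159/37, σ_4 = -285/74.
On [1, 2], g(x) = 2 + 0·(x - 1) - 2625/296·(x - 1)² + 1145/296·(x - 1)³.
With (x - 1) = 2/3: g(5/3) = -1589/1998.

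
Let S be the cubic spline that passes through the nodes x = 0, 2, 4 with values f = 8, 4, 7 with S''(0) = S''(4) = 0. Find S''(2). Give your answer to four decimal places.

Put m_i = S'' at the i-th knot. Here h = (2, 2) and Δ = (-2, 3/2), so the interior equations h_(i-1)·m_(i-1) + 2(h_(i-1)+h_i)·m_i + h_i·m_(i+1) = 6(Δ_i − Δ_(i-1)) read
  2·m_0 + 8·m_1 + 2·m_2 = 6(Δ_1 - Δ_0) = 21
Natural end conditions: m_0 = m_2 = 0.
Hence m_0 = 0, m_1 = 21/8, m_2 = 0.

2.6250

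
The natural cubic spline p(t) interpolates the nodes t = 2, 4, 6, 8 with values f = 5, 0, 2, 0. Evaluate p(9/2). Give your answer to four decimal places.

Let M_i = p''(x_i). Step sizes h_i = 2, 2, 2; slopes of the chords Δ_i = (y_(i+1) - y_i)/h_i = -5/2, 1, -1.
  2·M_0 + 8·M_1 + 2·M_2 = 6(Δ_1 - Δ_0) = 21
  2·M_1 + 8·M_2 + 2·M_3 = 6(Δ_2 - Δ_1) = -12
Natural end conditions: M_0 = M_3 = 0.
Solving: M_0 = 0, M_1 = 16/5, M_2 = -23/10, M_3 = 0.
On [4, 6], p(t) = 0 - 11/30·(t - 4) + 8/5·(t - 4)² - 11/24·(t - 4)³.
With (t - 4) = 1/2: p(9/2) = 51/320.

0.1594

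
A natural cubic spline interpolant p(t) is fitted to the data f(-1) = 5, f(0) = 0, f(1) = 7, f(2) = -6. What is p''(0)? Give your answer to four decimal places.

27.2000

With M_i denoting the second derivative at x_i, h_i = 1, 1, 1, and Δ_i = (y_(i+1) − y_i)/h_i = -5, 7, -13:
  1·M_0 + 4·M_1 + 1·M_2 = 6(Δ_1 - Δ_0) = 72
  1·M_1 + 4·M_2 + 1·M_3 = 6(Δ_2 - Δ_1) = -120
Natural end conditions: M_0 = M_3 = 0.
Solving the tridiagonal system: M_0 = 0, M_1 = 136/5, M_2 = -184/5, M_3 = 0.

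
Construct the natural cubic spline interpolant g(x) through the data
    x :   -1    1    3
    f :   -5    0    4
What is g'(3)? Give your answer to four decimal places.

1.8750

With m_i denoting the second derivative at x_i, h_i = 2, 2, and Δ_i = (y_(i+1) − y_i)/h_i = 5/2, 2:
  2·m_0 + 8·m_1 + 2·m_2 = 6(Δ_1 - Δ_0) = -3
Natural end conditions: m_0 = m_2 = 0.
Solving: m_0 = 0, m_1 = -3/8, m_2 = 0.
On [1, 3], g'(x) = b_1 + 2c_1·(x - 1) + 3d_1·(x - 1)² with b_1 = Δ_1 - h_1(2m_1 + m_2)/6 = 9/4, c_1 = m_1/2 = -3/16, d_1 = (m_2 - m_1)/(6h_1) = 1/32. So g'(3) = 15/8.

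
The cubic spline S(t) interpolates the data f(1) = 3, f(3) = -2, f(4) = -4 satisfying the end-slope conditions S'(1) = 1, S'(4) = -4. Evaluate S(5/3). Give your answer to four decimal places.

2.3086

Write m_i for S''(x_i). With h_i = 2, 1 and divided differences Δ_i = -5/2, -2, the continuity of S' gives the tridiagonal system
  2·m_0 + 6·m_1 + 1·m_2 = 6(Δ_1 - Δ_0) = 3
Clamped end conditions give two more equations: 2h_0·m_0 + h_0·m_1 = 6(Δ_0 - S'(1)) = -21 and h_1·m_1 + 2h_1·m_2 = 6(S'(4) - Δ_1) = -12.
Solving the tridiagonal system: m_0 = -89/12, m_1 = 13/3, m_2 = -49/6.
On [1, 3], S(t) = 3 + 1·(t - 1) - 89/24·(t - 1)² + 47/48·(t - 1)³.
With (t - 1) = 2/3: S(5/3) = 187/81.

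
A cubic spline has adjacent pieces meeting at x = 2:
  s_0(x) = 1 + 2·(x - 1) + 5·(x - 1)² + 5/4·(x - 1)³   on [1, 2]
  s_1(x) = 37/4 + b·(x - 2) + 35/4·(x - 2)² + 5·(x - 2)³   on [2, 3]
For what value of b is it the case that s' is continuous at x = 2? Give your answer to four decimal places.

s_0'(x) = 2 + 10·(x - 1) + 15/4·(x - 1)², so s_0'(2) = 63/4. On the right, s_1'(2) = b, so b = 63/4.

15.7500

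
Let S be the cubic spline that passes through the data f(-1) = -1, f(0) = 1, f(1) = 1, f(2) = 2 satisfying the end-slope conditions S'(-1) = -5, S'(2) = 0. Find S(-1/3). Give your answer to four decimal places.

Let σ_i = S''(x_i). Step sizes h_i = 1, 1, 1; slopes of the chords Δ_i = (y_(i+1) - y_i)/h_i = 2, 0, 1.
  1·σ_0 + 4·σ_1 + 1·σ_2 = 6(Δ_1 - Δ_0) = -12
  1·σ_1 + 4·σ_2 + 1·σ_3 = 6(Δ_2 - Δ_1) = 6
Clamped end conditions give two more equations: 2h_0·σ_0 + h_0·σ_1 = 6(Δ_0 - S'(-1)) = 42 and h_2·σ_2 + 2h_2·σ_3 = 6(S'(2) - Δ_2) = -6.
Forward elimination and back-substitution give σ_0 = 398/15, σ_1 = -166/15, σ_2 = 86/15, σ_3 = -88/15.
On [-1, 0], S(x) = -1 - 5·(x + 1) + 199/15·(x + 1)² - 94/15·(x + 1)³.
With (x + 1) = 2/3: S(-1/3) = -119/405.

-0.2938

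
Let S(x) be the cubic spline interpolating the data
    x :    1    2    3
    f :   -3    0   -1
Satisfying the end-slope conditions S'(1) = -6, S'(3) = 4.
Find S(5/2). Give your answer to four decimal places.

-0.7500

With σ_i denoting the second derivative at x_i, h_i = 1, 1, and Δ_i = (y_(i+1) − y_i)/h_i = 3, -1:
  1·σ_0 + 4·σ_1 + 1·σ_2 = 6(Δ_1 - Δ_0) = -24
Clamped end conditions give two more equations: 2h_0·σ_0 + h_0·σ_1 = 6(Δ_0 - S'(1)) = 54 and h_1·σ_1 + 2h_1·σ_2 = 6(S'(3) - Δ_1) = 30.
Hence σ_0 = 38, σ_1 = -22, σ_2 = 26.
On [2, 3], S(x) = 0 + 2·(x - 2) - 11·(x - 2)² + 8·(x - 2)³.
With (x - 2) = 1/2: S(5/2) = -3/4.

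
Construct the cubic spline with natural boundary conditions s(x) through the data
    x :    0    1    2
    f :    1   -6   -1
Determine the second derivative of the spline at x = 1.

Let M_i = s''(x_i). Step sizes h_i = 1, 1; slopes of the chords Δ_i = (y_(i+1) - y_i)/h_i = -7, 5.
  1·M_0 + 4·M_1 + 1·M_2 = 6(Δ_1 - Δ_0) = 72
Natural end conditions: M_0 = M_2 = 0.
Solving the tridiagonal system: M_0 = 0, M_1 = 18, M_2 = 0.

18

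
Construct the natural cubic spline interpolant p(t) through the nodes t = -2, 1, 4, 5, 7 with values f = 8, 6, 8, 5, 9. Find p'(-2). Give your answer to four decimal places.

Put m_i = p'' at the i-th knot. Here h = (3, 3, 1, 2) and Δ = (-2/3, 2/3, -3, 2), so the interior equations h_(i-1)·m_(i-1) + 2(h_(i-1)+h_i)·m_i + h_i·m_(i+1) = 6(Δ_i − Δ_(i-1)) read
  3·m_0 + 12·m_1 + 3·m_2 = 6(Δ_1 - Δ_0) = 8
  3·m_1 + 8·m_2 + 1·m_3 = 6(Δ_2 - Δ_1) = -22
  1·m_2 + 6·m_3 + 2·m_4 = 6(Δ_3 - Δ_2) = 30
Natural end conditions: m_0 = m_4 = 0.
Solving: m_0 = 0, m_1 = 431/255, m_2 = -348/85, m_3 = 483/85, m_4 = 0.
On [-2, 1], p'(t) = b_0 + 2c_0·(t + 2) + 3d_0·(t + 2)² with b_0 = Δ_0 - h_0(2m_0 + m_1)/6 = -257/170, c_0 = m_0/2 = 0, d_0 = (m_1 - m_0)/(6h_0) = 431/4590. So p'(-2) = -257/170.

-1.5118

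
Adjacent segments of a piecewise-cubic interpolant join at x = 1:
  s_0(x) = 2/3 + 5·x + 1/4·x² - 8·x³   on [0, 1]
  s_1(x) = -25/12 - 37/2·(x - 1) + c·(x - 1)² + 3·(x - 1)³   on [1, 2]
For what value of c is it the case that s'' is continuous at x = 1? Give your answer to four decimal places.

s_0''(x) = 1/2 - 48·x, so s_0''(1) = -95/2. On the right, s_1''(1) = 2c, so c = -95/4.

-23.7500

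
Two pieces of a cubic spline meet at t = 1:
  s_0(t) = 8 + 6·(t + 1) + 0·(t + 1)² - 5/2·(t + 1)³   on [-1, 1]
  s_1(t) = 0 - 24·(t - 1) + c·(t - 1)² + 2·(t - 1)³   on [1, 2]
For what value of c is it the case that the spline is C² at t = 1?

-15

s_0''(t) = 0 - 15·(t + 1), so s_0''(1) = -30. On the right, s_1''(1) = 2c, so c = -15.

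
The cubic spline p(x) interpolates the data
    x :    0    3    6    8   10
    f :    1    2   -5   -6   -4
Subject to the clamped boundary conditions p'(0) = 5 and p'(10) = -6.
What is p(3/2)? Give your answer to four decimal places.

4.2067

Let M_i = p''(x_i). Step sizes h_i = 3, 3, 2, 2; slopes of the chords Δ_i = (y_(i+1) - y_i)/h_i = 1/3, -7/3, -1/2, 1.
  3·M_0 + 12·M_1 + 3·M_2 = 6(Δ_1 - Δ_0) = -16
  3·M_1 + 10·M_2 + 2·M_3 = 6(Δ_2 - Δ_1) = 11
  2·M_2 + 8·M_3 + 2·M_4 = 6(Δ_3 - Δ_2) = 9
Clamped end conditions give two more equations: 2h_0·M_0 + h_0·M_1 = 6(Δ_0 - p'(0)) = -28 and h_3·M_3 + 2h_3·M_4 = 6(p'(10) - Δ_3) = -42.
Solving the tridiagonal system: M_0 = -633/140, M_1 = -61/210, M_2 = 7/20, M_3 = 293/70, M_4 = -1763/140.
On [0, 3], p(x) = 1 + 5·x - 633/280·x² + 1777/7560·x³.
With x = 3/2: p(3/2) = 9423/2240.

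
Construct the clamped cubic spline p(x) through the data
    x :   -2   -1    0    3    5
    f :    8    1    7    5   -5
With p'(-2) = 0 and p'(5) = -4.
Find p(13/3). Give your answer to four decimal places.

Write M_i for p''(x_i). With h_i = 1, 1, 3, 2 and divided differences Δ_i = -7, 6, -2/3, -5, the continuity of p' gives the tridiagonal system
  1·M_0 + 4·M_1 + 1·M_2 = 6(Δ_1 - Δ_0) = 78
  1·M_1 + 8·M_2 + 3·M_3 = 6(Δ_2 - Δ_1) = -40
  3·M_2 + 10·M_3 + 2·M_4 = 6(Δ_3 - Δ_2) = -26
Clamped end conditions give two more equations: 2h_0·M_0 + h_0·M_1 = 6(Δ_0 - p'(-2)) = -42 and h_3·M_3 + 2h_3·M_4 = 6(p'(5) - Δ_3) = 6.
Hence M_0 = -5131/141, M_1 = 4340/141, M_2 = -1231/141, M_3 = -44/141, M_4 = 467/282.
On [3, 5], p(x) = 5 - 1507/282·(x - 3) - 22/141·(x - 3)² + 185/1128·(x - 3)³.
With (x - 3) = 4/3: p(13/3) = -7667/3807.

-2.0139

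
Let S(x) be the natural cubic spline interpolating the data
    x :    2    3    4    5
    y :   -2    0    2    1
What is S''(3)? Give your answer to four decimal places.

1.2000

Let σ_i = S''(x_i). Step sizes h_i = 1, 1, 1; slopes of the chords Δ_i = (y_(i+1) - y_i)/h_i = 2, 2, -1.
  1·σ_0 + 4·σ_1 + 1·σ_2 = 6(Δ_1 - Δ_0) = 0
  1·σ_1 + 4·σ_2 + 1·σ_3 = 6(Δ_2 - Δ_1) = -18
Natural end conditions: σ_0 = σ_3 = 0.
Forward elimination and back-substitution give σ_0 = 0, σ_1 = 6/5, σ_2 = -24/5, σ_3 = 0.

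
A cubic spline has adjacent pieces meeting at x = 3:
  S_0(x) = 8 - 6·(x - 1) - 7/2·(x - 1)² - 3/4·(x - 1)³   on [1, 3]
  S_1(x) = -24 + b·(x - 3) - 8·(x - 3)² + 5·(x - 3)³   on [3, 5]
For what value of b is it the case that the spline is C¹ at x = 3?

-29

S_0'(x) = -6 - 7·(x - 1) - 9/4·(x - 1)², so S_0'(3) = -29. On the right, S_1'(3) = b, so b = -29.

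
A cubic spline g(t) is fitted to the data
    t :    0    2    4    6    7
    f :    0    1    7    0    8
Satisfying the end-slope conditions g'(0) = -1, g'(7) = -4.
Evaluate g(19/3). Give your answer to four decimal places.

3.5762

Put σ_i = g'' at the i-th knot. Here h = (2, 2, 2, 1) and Δ = (1/2, 3, -7/2, 8), so the interior equations h_(i-1)·σ_(i-1) + 2(h_(i-1)+h_i)·σ_i + h_i·σ_(i+1) = 6(Δ_i − Δ_(i-1)) read
  2·σ_0 + 8·σ_1 + 2·σ_2 = 6(Δ_1 - Δ_0) = 15
  2·σ_1 + 8·σ_2 + 2·σ_3 = 6(Δ_2 - Δ_1) = -39
  2·σ_2 + 6·σ_3 + 1·σ_4 = 6(Δ_3 - Δ_2) = 69
Clamped end conditions give two more equations: 2h_0·σ_0 + h_0·σ_1 = 6(Δ_0 - g'(0)) = 9 and h_3·σ_3 + 2h_3·σ_4 = 6(g'(7) - Δ_3) = -72.
Forward elimination and back-substitution give σ_0 = -9/43, σ_1 = 423/86, σ_2 = -1029/86, σ_3 = 1008/43, σ_4 = -2052/43.
On [6, 7], g(t) = 0 + 350/43·(t - 6) + 504/43·(t - 6)² - 510/43·(t - 6)³.
With (t - 6) = 1/3: g(19/3) = 1384/387.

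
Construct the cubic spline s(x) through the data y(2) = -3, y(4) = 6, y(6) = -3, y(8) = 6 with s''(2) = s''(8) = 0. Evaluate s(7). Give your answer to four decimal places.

-0.7500

Let m_i = s''(x_i). Step sizes h_i = 2, 2, 2; slopes of the chords Δ_i = (y_(i+1) - y_i)/h_i = 9/2, -9/2, 9/2.
  2·m_0 + 8·m_1 + 2·m_2 = 6(Δ_1 - Δ_0) = -54
  2·m_1 + 8·m_2 + 2·m_3 = 6(Δ_2 - Δ_1) = 54
Natural end conditions: m_0 = m_3 = 0.
Forward elimination and back-substitution give m_0 = 0, m_1 = -9, m_2 = 9, m_3 = 0.
On [6, 8], s(x) = -3 - 3/2·(x - 6) + 9/2·(x - 6)² - 3/4·(x - 6)³.
With (x - 6) = 1: s(7) = -3/4.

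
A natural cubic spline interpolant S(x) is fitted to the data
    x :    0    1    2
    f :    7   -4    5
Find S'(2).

With M_i denoting the second derivative at x_i, h_i = 1, 1, and Δ_i = (y_(i+1) − y_i)/h_i = -11, 9:
  1·M_0 + 4·M_1 + 1·M_2 = 6(Δ_1 - Δ_0) = 120
Natural end conditions: M_0 = M_2 = 0.
Hence M_0 = 0, M_1 = 30, M_2 = 0.
On [1, 2], S'(x) = b_1 + 2c_1·(x - 1) + 3d_1·(x - 1)² with b_1 = Δ_1 - h_1(2M_1 + M_2)/6 = -1, c_1 = M_1/2 = 15, d_1 = (M_2 - M_1)/(6h_1) = -5. So S'(2) = 14.

14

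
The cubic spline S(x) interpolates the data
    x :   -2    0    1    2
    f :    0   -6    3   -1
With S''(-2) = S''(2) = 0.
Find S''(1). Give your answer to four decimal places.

-23.4783

Let M_i = S''(x_i). Step sizes h_i = 2, 1, 1; slopes of the chords Δ_i = (y_(i+1) - y_i)/h_i = -3, 9, -4.
  2·M_0 + 6·M_1 + 1·M_2 = 6(Δ_1 - Δ_0) = 72
  1·M_1 + 4·M_2 + 1·M_3 = 6(Δ_2 - Δ_1) = -78
Natural end conditions: M_0 = M_3 = 0.
Forward elimination and back-substitution give M_0 = 0, M_1 = 366/23, M_2 = -540/23, M_3 = 0.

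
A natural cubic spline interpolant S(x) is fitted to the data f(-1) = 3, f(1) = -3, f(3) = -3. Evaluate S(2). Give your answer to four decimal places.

With σ_i denoting the second derivative at x_i, h_i = 2, 2, and Δ_i = (y_(i+1) − y_i)/h_i = -3, 0:
  2·σ_0 + 8·σ_1 + 2·σ_2 = 6(Δ_1 - Δ_0) = 18
Natural end conditions: σ_0 = σ_2 = 0.
Solving the tridiagonal system: σ_0 = 0, σ_1 = 9/4, σ_2 = 0.
On [1, 3], S(x) = -3 - 3/2·(x - 1) + 9/8·(x - 1)² - 3/16·(x - 1)³.
With (x - 1) = 1: S(2) = -57/16.

-3.5625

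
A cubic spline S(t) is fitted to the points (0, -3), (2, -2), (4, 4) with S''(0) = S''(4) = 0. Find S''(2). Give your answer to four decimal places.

1.8750

Write m_i for S''(x_i). With h_i = 2, 2 and divided differences Δ_i = 1/2, 3, the continuity of S' gives the tridiagonal system
  2·m_0 + 8·m_1 + 2·m_2 = 6(Δ_1 - Δ_0) = 15
Natural end conditions: m_0 = m_2 = 0.
Forward elimination and back-substitution give m_0 = 0, m_1 = 15/8, m_2 = 0.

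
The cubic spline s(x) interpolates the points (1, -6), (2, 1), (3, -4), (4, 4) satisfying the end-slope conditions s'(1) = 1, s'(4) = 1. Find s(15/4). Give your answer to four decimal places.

With M_i denoting the second derivative at x_i, h_i = 1, 1, 1, and Δ_i = (y_(i+1) − y_i)/h_i = 7, -5, 8:
  1·M_0 + 4·M_1 + 1·M_2 = 6(Δ_1 - Δ_0) = -72
  1·M_1 + 4·M_2 + 1·M_3 = 6(Δ_2 - Δ_1) = 78
Clamped end conditions give two more equations: 2h_0·M_0 + h_0·M_1 = 6(Δ_0 - s'(1)) = 36 and h_2·M_2 + 2h_2·M_3 = 6(s'(4) - Δ_2) = -42.
Forward elimination and back-substitution give M_0 = 182/5, M_1 = -184/5, M_2 = 194/5, M_3 = -202/5.
On [3, 4], s(x) = -4 + 9/5·(x - 3) + 97/5·(x - 3)² - 66/5·(x - 3)³.
With (x - 3) = 3/4: s(15/4) = 431/160.

2.6938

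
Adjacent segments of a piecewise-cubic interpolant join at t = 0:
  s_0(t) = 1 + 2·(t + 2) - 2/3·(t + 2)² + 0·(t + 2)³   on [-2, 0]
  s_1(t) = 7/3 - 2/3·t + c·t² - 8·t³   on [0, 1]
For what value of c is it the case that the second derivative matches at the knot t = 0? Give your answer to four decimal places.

-0.6667

s_0''(t) = -4/3 + 0·(t + 2), so s_0''(0) = -4/3. On the right, s_1''(0) = 2c, so c = -2/3.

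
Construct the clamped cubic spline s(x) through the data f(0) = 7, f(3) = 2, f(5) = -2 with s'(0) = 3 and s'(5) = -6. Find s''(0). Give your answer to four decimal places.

Put M_i = s'' at the i-th knot. Here h = (3, 2) and Δ = (-5/3, -2), so the interior equations h_(i-1)·M_(i-1) + 2(h_(i-1)+h_i)·M_i + h_i·M_(i+1) = 6(Δ_i − Δ_(i-1)) read
  3·M_0 + 10·M_1 + 2·M_2 = 6(Δ_1 - Δ_0) = -2
Clamped end conditions give two more equations: 2h_0·M_0 + h_0·M_1 = 6(Δ_0 - s'(0)) = -28 and h_1·M_1 + 2h_1·M_2 = 6(s'(5) - Δ_1) = -24.
Solving: M_0 = -94/15, M_1 = 16/5, M_2 = -38/5.

-6.2667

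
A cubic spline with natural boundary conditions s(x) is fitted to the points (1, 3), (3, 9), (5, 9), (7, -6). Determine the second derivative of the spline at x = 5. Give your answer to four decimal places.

Let σ_i = s''(x_i). Step sizes h_i = 2, 2, 2; slopes of the chords Δ_i = (y_(i+1) - y_i)/h_i = 3, 0, -15/2.
  2·σ_0 + 8·σ_1 + 2·σ_2 = 6(Δ_1 - Δ_0) = -18
  2·σ_1 + 8·σ_2 + 2·σ_3 = 6(Δ_2 - Δ_1) = -45
Natural end conditions: σ_0 = σ_3 = 0.
Forward elimination and back-substitution give σ_0 = 0, σ_1 = -9/10, σ_2 = -27/5, σ_3 = 0.

-5.4000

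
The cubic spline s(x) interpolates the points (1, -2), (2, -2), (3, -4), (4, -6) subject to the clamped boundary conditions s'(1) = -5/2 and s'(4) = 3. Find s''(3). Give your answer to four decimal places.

Let M_i = s''(x_i). Step sizes h_i = 1, 1, 1; slopes of the chords Δ_i = (y_(i+1) - y_i)/h_i = 0, -2, -2.
  1·M_0 + 4·M_1 + 1·M_2 = 6(Δ_1 - Δ_0) = -12
  1·M_1 + 4·M_2 + 1·M_3 = 6(Δ_2 - Δ_1) = 0
Clamped end conditions give two more equations: 2h_0·M_0 + h_0·M_1 = 6(Δ_0 - s'(1)) = 15 and h_2·M_2 + 2h_2·M_3 = 6(s'(4) - Δ_2) = 30.
Solving the tridiagonal system: M_0 = 148/15, M_1 = -71/15, M_2 = -44/15, M_3 = 247/15.

-2.9333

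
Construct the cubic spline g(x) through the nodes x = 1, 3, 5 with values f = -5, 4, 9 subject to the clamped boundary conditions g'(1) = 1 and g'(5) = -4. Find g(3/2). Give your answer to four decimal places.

-3.8750

With m_i denoting the second derivative at x_i, h_i = 2, 2, and Δ_i = (y_(i+1) − y_i)/h_i = 9/2, 5/2:
  2·m_0 + 8·m_1 + 2·m_2 = 6(Δ_1 - Δ_0) = -12
Clamped end conditions give two more equations: 2h_0·m_0 + h_0·m_1 = 6(Δ_0 - g'(1)) = 21 and h_1·m_1 + 2h_1·m_2 = 6(g'(5) - Δ_1) = -39.
Solving the tridiagonal system: m_0 = 11/2, m_1 = -1/2, m_2 = -19/2.
On [1, 3], g(x) = -5 + 1·(x - 1) + 11/4·(x - 1)² - 1/2·(x - 1)³.
With (x - 1) = 1/2: g(3/2) = -31/8.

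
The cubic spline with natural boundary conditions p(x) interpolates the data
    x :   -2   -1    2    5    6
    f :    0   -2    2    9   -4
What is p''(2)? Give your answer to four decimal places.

With σ_i denoting the second derivative at x_i, h_i = 1, 3, 3, 1, and Δ_i = (y_(i+1) − y_i)/h_i = -2, 4/3, 7/3, -13:
  1·σ_0 + 8·σ_1 + 3·σ_2 = 6(Δ_1 - Δ_0) = 20
  3·σ_1 + 12·σ_2 + 3·σ_3 = 6(Δ_2 - Δ_1) = 6
  3·σ_2 + 8·σ_3 + 1·σ_4 = 6(Δ_3 - Δ_2) = -92
Natural end conditions: σ_0 = σ_4 = 0.
Forward elimination and back-substitution give σ_0 = 0, σ_1 = 16/13, σ_2 = 44/13, σ_3 = -166/13, σ_4 = 0.

3.3846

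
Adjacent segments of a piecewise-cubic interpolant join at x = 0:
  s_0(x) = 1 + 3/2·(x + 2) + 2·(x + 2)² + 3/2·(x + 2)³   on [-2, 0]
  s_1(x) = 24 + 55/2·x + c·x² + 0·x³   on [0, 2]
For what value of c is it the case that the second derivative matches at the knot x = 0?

11

s_0''(x) = 4 + 9·(x + 2), so s_0''(0) = 22. On the right, s_1''(0) = 2c, so c = 11.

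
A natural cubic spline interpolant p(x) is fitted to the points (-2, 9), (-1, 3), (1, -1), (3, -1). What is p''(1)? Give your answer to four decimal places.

Write σ_i for p''(x_i). With h_i = 1, 2, 2 and divided differences Δ_i = -6, -2, 0, the continuity of p' gives the tridiagonal system
  1·σ_0 + 6·σ_1 + 2·σ_2 = 6(Δ_1 - Δ_0) = 24
  2·σ_1 + 8·σ_2 + 2·σ_3 = 6(Δ_2 - Δ_1) = 12
Natural end conditions: σ_0 = σ_3 = 0.
Solving: σ_0 = 0, σ_1 = 42/11, σ_2 = 6/11, σ_3 = 0.

0.5455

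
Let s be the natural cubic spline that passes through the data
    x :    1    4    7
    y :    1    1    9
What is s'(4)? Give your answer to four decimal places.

1.3333

With m_i denoting the second derivative at x_i, h_i = 3, 3, and Δ_i = (y_(i+1) − y_i)/h_i = 0, 8/3:
  3·m_0 + 12·m_1 + 3·m_2 = 6(Δ_1 - Δ_0) = 16
Natural end conditions: m_0 = m_2 = 0.
Forward elimination and back-substitution give m_0 = 0, m_1 = 4/3, m_2 = 0.
On [4, 7], s'(x) = b_1 + 2c_1·(x - 4) + 3d_1·(x - 4)² with b_1 = Δ_1 - h_1(2m_1 + m_2)/6 = 4/3, c_1 = m_1/2 = 2/3, d_1 = (m_2 - m_1)/(6h_1) = -2/27. So s'(4) = 4/3.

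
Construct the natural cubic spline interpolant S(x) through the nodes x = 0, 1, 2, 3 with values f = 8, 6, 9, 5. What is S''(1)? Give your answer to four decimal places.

10.8000

Put M_i = S'' at the i-th knot. Here h = (1, 1, 1) and Δ = (-2, 3, -4), so the interior equations h_(i-1)·M_(i-1) + 2(h_(i-1)+h_i)·M_i + h_i·M_(i+1) = 6(Δ_i − Δ_(i-1)) read
  1·M_0 + 4·M_1 + 1·M_2 = 6(Δ_1 - Δ_0) = 30
  1·M_1 + 4·M_2 + 1·M_3 = 6(Δ_2 - Δ_1) = -42
Natural end conditions: M_0 = M_3 = 0.
Forward elimination and back-substitution give M_0 = 0, M_1 = 54/5, M_2 = -66/5, M_3 = 0.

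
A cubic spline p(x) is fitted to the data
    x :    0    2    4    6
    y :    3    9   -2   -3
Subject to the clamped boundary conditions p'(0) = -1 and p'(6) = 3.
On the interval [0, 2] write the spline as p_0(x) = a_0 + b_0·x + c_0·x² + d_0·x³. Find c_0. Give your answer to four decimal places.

Let m_i = p''(x_i). Step sizes h_i = 2, 2, 2; slopes of the chords Δ_i = (y_(i+1) - y_i)/h_i = 3, -11/2, -1/2.
  2·m_0 + 8·m_1 + 2·m_2 = 6(Δ_1 - Δ_0) = -51
  2·m_1 + 8·m_2 + 2·m_3 = 6(Δ_2 - Δ_1) = 30
Clamped end conditions give two more equations: 2h_0·m_0 + h_0·m_1 = 6(Δ_0 - p'(0)) = 24 and h_2·m_2 + 2h_2·m_3 = 6(p'(6) - Δ_2) = 21.
Hence m_0 = 34/3, m_1 = -32/3, m_2 = 35/6, m_3 = 7/3.
On [0, 2], with p_0(x) = a_0 + b_0·x + c_0·x² + d_0·x³: c_0 = m_0/2 = 17/3, d_0 = (m_1 - m_0)/(6h_0) = -11/6, b_0 = Δ_0 - h_0(2m_0 + m_1)/6 = -1.

5.6667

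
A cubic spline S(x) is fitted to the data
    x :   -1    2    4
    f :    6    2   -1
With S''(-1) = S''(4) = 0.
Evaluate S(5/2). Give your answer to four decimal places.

1.2719

Write M_i for S''(x_i). With h_i = 3, 2 and divided differences Δ_i = -4/3, -3/2, the continuity of S' gives the tridiagonal system
  3·M_0 + 10·M_1 + 2·M_2 = 6(Δ_1 - Δ_0) = -1
Natural end conditions: M_0 = M_2 = 0.
Solving: M_0 = 0, M_1 = -1/10, M_2 = 0.
On [2, 4], S(x) = 2 - 43/30·(x - 2) - 1/20·(x - 2)² + 1/120·(x - 2)³.
With (x - 2) = 1/2: S(5/2) = 407/320.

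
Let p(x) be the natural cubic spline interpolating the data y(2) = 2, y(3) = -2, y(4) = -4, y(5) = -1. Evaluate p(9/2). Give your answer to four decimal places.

-2.9500

With m_i denoting the second derivative at x_i, h_i = 1, 1, 1, and Δ_i = (y_(i+1) − y_i)/h_i = -4, -2, 3:
  1·m_0 + 4·m_1 + 1·m_2 = 6(Δ_1 - Δ_0) = 12
  1·m_1 + 4·m_2 + 1·m_3 = 6(Δ_2 - Δ_1) = 30
Natural end conditions: m_0 = m_3 = 0.
Solving: m_0 = 0, m_1 = 6/5, m_2 = 36/5, m_3 = 0.
On [4, 5], p(x) = -4 + 3/5·(x - 4) + 18/5·(x - 4)² - 6/5·(x - 4)³.
With (x - 4) = 1/2: p(9/2) = -59/20.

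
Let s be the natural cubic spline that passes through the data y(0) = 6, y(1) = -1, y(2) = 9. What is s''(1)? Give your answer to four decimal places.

25.5000

Let M_i = s''(x_i). Step sizes h_i = 1, 1; slopes of the chords Δ_i = (y_(i+1) - y_i)/h_i = -7, 10.
  1·M_0 + 4·M_1 + 1·M_2 = 6(Δ_1 - Δ_0) = 102
Natural end conditions: M_0 = M_2 = 0.
Forward elimination and back-substitution give M_0 = 0, M_1 = 51/2, M_2 = 0.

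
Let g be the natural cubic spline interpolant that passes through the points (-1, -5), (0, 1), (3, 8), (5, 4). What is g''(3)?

Write σ_i for g''(x_i). With h_i = 1, 3, 2 and divided differences Δ_i = 6, 7/3, -2, the continuity of g' gives the tridiagonal system
  1·σ_0 + 8·σ_1 + 3·σ_2 = 6(Δ_1 - Δ_0) = -22
  3·σ_1 + 10·σ_2 + 2·σ_3 = 6(Δ_2 - Δ_1) = -26
Natural end conditions: σ_0 = σ_3 = 0.
Solving: σ_0 = 0, σ_1 = -2, σ_2 = -2, σ_3 = 0.

-2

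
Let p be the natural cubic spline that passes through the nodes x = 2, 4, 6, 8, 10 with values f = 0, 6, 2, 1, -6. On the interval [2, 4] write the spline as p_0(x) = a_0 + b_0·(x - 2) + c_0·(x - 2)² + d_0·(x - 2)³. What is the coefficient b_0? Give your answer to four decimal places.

Let m_i = p''(x_i). Step sizes h_i = 2, 2, 2, 2; slopes of the chords Δ_i = (y_(i+1) - y_i)/h_i = 3, -2, -1/2, -7/2.
  2·m_0 + 8·m_1 + 2·m_2 = 6(Δ_1 - Δ_0) = -30
  2·m_1 + 8·m_2 + 2·m_3 = 6(Δ_2 - Δ_1) = 9
  2·m_2 + 8·m_3 + 2·m_4 = 6(Δ_3 - Δ_2) = -18
Natural end conditions: m_0 = m_4 = 0.
Hence m_0 = 0, m_1 = -9/2, m_2 = 3, m_3 = -3, m_4 = 0.
On [2, 4], with p_0(x) = a_0 + b_0·(x - 2) + c_0·(x - 2)² + d_0·(x - 2)³: c_0 = m_0/2 = 0, d_0 = (m_1 - m_0)/(6h_0) = -3/8, b_0 = Δ_0 - h_0(2m_0 + m_1)/6 = 9/2.

4.5000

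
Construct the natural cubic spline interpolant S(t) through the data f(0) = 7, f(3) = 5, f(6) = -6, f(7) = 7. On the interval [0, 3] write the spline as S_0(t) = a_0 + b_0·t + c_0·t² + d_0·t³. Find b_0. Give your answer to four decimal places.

With M_i denoting the second derivative at x_i, h_i = 3, 3, 1, and Δ_i = (y_(i+1) − y_i)/h_i = -2/3, -11/3, 13:
  3·M_0 + 12·M_1 + 3·M_2 = 6(Δ_1 - Δ_0) = -18
  3·M_1 + 8·M_2 + 1·M_3 = 6(Δ_2 - Δ_1) = 100
Natural end conditions: M_0 = M_3 = 0.
Hence M_0 = 0, M_1 = -148/29, M_2 = 418/29, M_3 = 0.
On [0, 3], with S_0(t) = a_0 + b_0·t + c_0·t² + d_0·t³: c_0 = M_0/2 = 0, d_0 = (M_1 - M_0)/(6h_0) = -74/261, b_0 = Δ_0 - h_0(2M_0 + M_1)/6 = 164/87.

1.8851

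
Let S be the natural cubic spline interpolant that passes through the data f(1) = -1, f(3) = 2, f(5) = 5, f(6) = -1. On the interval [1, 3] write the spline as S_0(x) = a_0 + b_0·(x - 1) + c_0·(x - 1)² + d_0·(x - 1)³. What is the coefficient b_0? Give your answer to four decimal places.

0.8182

Write σ_i for S''(x_i). With h_i = 2, 2, 1 and divided differences Δ_i = 3/2, 3/2, -6, the continuity of S' gives the tridiagonal system
  2·σ_0 + 8·σ_1 + 2·σ_2 = 6(Δ_1 - Δ_0) = 0
  2·σ_1 + 6·σ_2 + 1·σ_3 = 6(Δ_2 - Δ_1) = -45
Natural end conditions: σ_0 = σ_3 = 0.
Solving: σ_0 = 0, σ_1 = 45/22, σ_2 = -90/11, σ_3 = 0.
On [1, 3], with S_0(x) = a_0 + b_0·(x - 1) + c_0·(x - 1)² + d_0·(x - 1)³: c_0 = σ_0/2 = 0, d_0 = (σ_1 - σ_0)/(6h_0) = 15/88, b_0 = Δ_0 - h_0(2σ_0 + σ_1)/6 = 9/11.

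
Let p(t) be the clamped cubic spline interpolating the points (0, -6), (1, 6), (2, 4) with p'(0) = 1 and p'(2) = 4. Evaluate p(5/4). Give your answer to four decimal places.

Put m_i = p'' at the i-th knot. Here h = (1, 1) and Δ = (12, -2), so the interior equations h_(i-1)·m_(i-1) + 2(h_(i-1)+h_i)·m_i + h_i·m_(i+1) = 6(Δ_i − Δ_(i-1)) read
  1·m_0 + 4·m_1 + 1·m_2 = 6(Δ_1 - Δ_0) = -84
Clamped end conditions give two more equations: 2h_0·m_0 + h_0·m_1 = 6(Δ_0 - p'(0)) = 66 and h_1·m_1 + 2h_1·m_2 = 6(p'(2) - Δ_1) = 36.
Solving: m_0 = 111/2, m_1 = -45, m_2 = 81/2.
On [1, 2], p(t) = 6 + 25/4·(t - 1) - 45/2·(t - 1)² + 57/4·(t - 1)³.
With (t - 1) = 1/4: p(5/4) = 1633/256.

6.3789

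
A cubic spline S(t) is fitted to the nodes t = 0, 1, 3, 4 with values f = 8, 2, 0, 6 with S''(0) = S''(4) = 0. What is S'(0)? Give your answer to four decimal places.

With M_i denoting the second derivative at x_i, h_i = 1, 2, 1, and Δ_i = (y_(i+1) − y_i)/h_i = -6, -1, 6:
  1·M_0 + 6·M_1 + 2·M_2 = 6(Δ_1 - Δ_0) = 30
  2·M_1 + 6·M_2 + 1·M_3 = 6(Δ_2 - Δ_1) = 42
Natural end conditions: M_0 = M_3 = 0.
Forward elimination and back-substitution give M_0 = 0, M_1 = 3, M_2 = 6, M_3 = 0.
On [0, 1], S'(t) = b_0 + 2c_0·t + 3d_0·t² with b_0 = Δ_0 - h_0(2M_0 + M_1)/6 = -13/2, c_0 = M_0/2 = 0, d_0 = (M_1 - M_0)/(6h_0) = 1/2. So S'(0) = -13/2.

-6.5000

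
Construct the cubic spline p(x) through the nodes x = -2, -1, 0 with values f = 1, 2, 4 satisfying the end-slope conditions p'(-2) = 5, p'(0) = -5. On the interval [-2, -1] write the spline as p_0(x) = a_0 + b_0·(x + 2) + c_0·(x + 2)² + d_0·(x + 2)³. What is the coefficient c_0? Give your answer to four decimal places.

Put σ_i = p'' at the i-th knot. Here h = (1, 1) and Δ = (1, 2), so the interior equations h_(i-1)·σ_(i-1) + 2(h_(i-1)+h_i)·σ_i + h_i·σ_(i+1) = 6(Δ_i − Δ_(i-1)) read
  1·σ_0 + 4·σ_1 + 1·σ_2 = 6(Δ_1 - Δ_0) = 6
Clamped end conditions give two more equations: 2h_0·σ_0 + h_0·σ_1 = 6(Δ_0 - p'(-2)) = -24 and h_1·σ_1 + 2h_1·σ_2 = 6(p'(0) - Δ_1) = -42.
Forward elimination and back-substitution give σ_0 = -37/2, σ_1 = 13, σ_2 = -55/2.
On [-2, -1], with p_0(x) = a_0 + b_0·(x + 2) + c_0·(x + 2)² + d_0·(x + 2)³: c_0 = σ_0/2 = -37/4, d_0 = (σ_1 - σ_0)/(6h_0) = 21/4, b_0 = Δ_0 - h_0(2σ_0 + σ_1)/6 = 5.

-9.2500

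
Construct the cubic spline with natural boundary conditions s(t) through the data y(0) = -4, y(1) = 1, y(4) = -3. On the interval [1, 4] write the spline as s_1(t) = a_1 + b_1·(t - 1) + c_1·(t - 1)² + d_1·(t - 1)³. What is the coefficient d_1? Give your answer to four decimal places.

0.2639

Put M_i = s'' at the i-th knot. Here h = (1, 3) and Δ = (5, -4/3), so the interior equations h_(i-1)·M_(i-1) + 2(h_(i-1)+h_i)·M_i + h_i·M_(i+1) = 6(Δ_i − Δ_(i-1)) read
  1·M_0 + 8·M_1 + 3·M_2 = 6(Δ_1 - Δ_0) = -38
Natural end conditions: M_0 = M_2 = 0.
Hence M_0 = 0, M_1 = -19/4, M_2 = 0.
On [1, 4], with s_1(t) = a_1 + b_1·(t - 1) + c_1·(t - 1)² + d_1·(t - 1)³: c_1 = M_1/2 = -19/8, d_1 = (M_2 - M_1)/(6h_1) = 19/72, b_1 = Δ_1 - h_1(2M_1 + M_2)/6 = 41/12.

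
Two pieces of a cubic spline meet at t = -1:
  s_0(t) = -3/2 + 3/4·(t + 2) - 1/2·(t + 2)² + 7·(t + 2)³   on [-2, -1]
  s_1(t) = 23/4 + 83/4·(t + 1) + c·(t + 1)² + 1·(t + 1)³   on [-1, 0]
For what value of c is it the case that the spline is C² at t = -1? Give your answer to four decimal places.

20.5000

s_0''(t) = -1 + 42·(t + 2), so s_0''(-1) = 41. On the right, s_1''(-1) = 2c, so c = 41/2.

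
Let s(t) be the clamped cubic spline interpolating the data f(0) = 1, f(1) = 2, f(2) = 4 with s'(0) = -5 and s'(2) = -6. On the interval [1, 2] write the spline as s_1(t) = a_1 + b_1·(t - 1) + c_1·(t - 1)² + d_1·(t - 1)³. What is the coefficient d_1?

Put M_i = s'' at the i-th knot. Here h = (1, 1) and Δ = (1, 2), so the interior equations h_(i-1)·M_(i-1) + 2(h_(i-1)+h_i)·M_i + h_i·M_(i+1) = 6(Δ_i − Δ_(i-1)) read
  1·M_0 + 4·M_1 + 1·M_2 = 6(Δ_1 - Δ_0) = 6
Clamped end conditions give two more equations: 2h_0·M_0 + h_0·M_1 = 6(Δ_0 - s'(0)) = 36 and h_1·M_1 + 2h_1·M_2 = 6(s'(2) - Δ_1) = -48.
Solving the tridiagonal system: M_0 = 16, M_1 = 4, M_2 = -26.
On [1, 2], with s_1(t) = a_1 + b_1·(t - 1) + c_1·(t - 1)² + d_1·(t - 1)³: c_1 = M_1/2 = 2, d_1 = (M_2 - M_1)/(6h_1) = -5, b_1 = Δ_1 - h_1(2M_1 + M_2)/6 = 5.

-5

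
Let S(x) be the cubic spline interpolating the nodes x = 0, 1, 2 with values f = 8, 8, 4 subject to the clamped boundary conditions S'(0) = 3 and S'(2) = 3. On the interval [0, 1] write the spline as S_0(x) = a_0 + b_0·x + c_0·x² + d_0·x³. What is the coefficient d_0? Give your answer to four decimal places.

Let M_i = S''(x_i). Step sizes h_i = 1, 1; slopes of the chords Δ_i = (y_(i+1) - y_i)/h_i = 0, -4.
  1·M_0 + 4·M_1 + 1·M_2 = 6(Δ_1 - Δ_0) = -24
Clamped end conditions give two more equations: 2h_0·M_0 + h_0·M_1 = 6(Δ_0 - S'(0)) = -18 and h_1·M_1 + 2h_1·M_2 = 6(S'(2) - Δ_1) = 42.
Hence M_0 = -3, M_1 = -12, M_2 = 27.
On [0, 1], with S_0(x) = a_0 + b_0·x + c_0·x² + d_0·x³: c_0 = M_0/2 = -3/2, d_0 = (M_1 - M_0)/(6h_0) = -3/2, b_0 = Δ_0 - h_0(2M_0 + M_1)/6 = 3.

-1.5000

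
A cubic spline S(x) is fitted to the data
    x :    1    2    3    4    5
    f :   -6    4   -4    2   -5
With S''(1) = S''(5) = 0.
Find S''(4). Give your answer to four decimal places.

-28.8214

Let M_i = S''(x_i). Step sizes h_i = 1, 1, 1, 1; slopes of the chords Δ_i = (y_(i+1) - y_i)/h_i = 10, -8, 6, -7.
  1·M_0 + 4·M_1 + 1·M_2 = 6(Δ_1 - Δ_0) = -108
  1·M_1 + 4·M_2 + 1·M_3 = 6(Δ_2 - Δ_1) = 84
  1·M_2 + 4·M_3 + 1·M_4 = 6(Δ_3 - Δ_2) = -78
Natural end conditions: M_0 = M_4 = 0.
Solving the tridiagonal system: M_0 = 0, M_1 = -1017/28, M_2 = 261/7, M_3 = -807/28, M_4 = 0.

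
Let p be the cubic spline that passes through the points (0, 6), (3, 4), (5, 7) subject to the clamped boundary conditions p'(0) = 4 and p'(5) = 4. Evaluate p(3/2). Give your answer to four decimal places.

6.8938

Put M_i = p'' at the i-th knot. Here h = (3, 2) and Δ = (-2/3, 3/2), so the interior equations h_(i-1)·M_(i-1) + 2(h_(i-1)+h_i)·M_i + h_i·M_(i+1) = 6(Δ_i − Δ_(i-1)) read
  3·M_0 + 10·M_1 + 2·M_2 = 6(Δ_1 - Δ_0) = 13
Clamped end conditions give two more equations: 2h_0·M_0 + h_0·M_1 = 6(Δ_0 - p'(0)) = -28 and h_1·M_1 + 2h_1·M_2 = 6(p'(5) - Δ_1) = 15.
Solving the tridiagonal system: M_0 = -179/30, M_1 = 13/5, M_2 = 49/20.
On [0, 3], p(x) = 6 + 4·x - 179/60·x² + 257/540·x³.
With x = 3/2: p(3/2) = 1103/160.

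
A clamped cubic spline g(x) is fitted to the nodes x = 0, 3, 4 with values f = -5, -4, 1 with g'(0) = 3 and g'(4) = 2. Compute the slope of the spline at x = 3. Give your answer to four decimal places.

4.6250

With M_i denoting the second derivative at x_i, h_i = 3, 1, and Δ_i = (y_(i+1) − y_i)/h_i = 1/3, 5:
  3·M_0 + 8·M_1 + 1·M_2 = 6(Δ_1 - Δ_0) = 28
Clamped end conditions give two more equations: 2h_0·M_0 + h_0·M_1 = 6(Δ_0 - g'(0)) = -16 and h_1·M_1 + 2h_1·M_2 = 6(g'(4) - Δ_1) = -18.
Forward elimination and back-substitution give M_0 = -77/12, M_1 = 15/2, M_2 = -51/4.
On [3, 4], g'(x) = b_1 + 2c_1·(x - 3) + 3d_1·(x - 3)² with b_1 = Δ_1 - h_1(2M_1 + M_2)/6 = 37/8, c_1 = M_1/2 = 15/4, d_1 = (M_2 - M_1)/(6h_1) = -27/8. So g'(3) = 37/8.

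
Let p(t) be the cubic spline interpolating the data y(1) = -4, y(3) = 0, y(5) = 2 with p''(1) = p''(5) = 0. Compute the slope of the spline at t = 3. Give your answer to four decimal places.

Put m_i = p'' at the i-th knot. Here h = (2, 2) and Δ = (2, 1), so the interior equations h_(i-1)·m_(i-1) + 2(h_(i-1)+h_i)·m_i + h_i·m_(i+1) = 6(Δ_i − Δ_(i-1)) read
  2·m_0 + 8·m_1 + 2·m_2 = 6(Δ_1 - Δ_0) = -6
Natural end conditions: m_0 = m_2 = 0.
Hence m_0 = 0, m_1 = -3/4, m_2 = 0.
On [3, 5], p'(t) = b_1 + 2c_1·(t - 3) + 3d_1·(t - 3)² with b_1 = Δ_1 - h_1(2m_1 + m_2)/6 = 3/2, c_1 = m_1/2 = -3/8, d_1 = (m_2 - m_1)/(6h_1) = 1/16. So p'(3) = 3/2.

1.5000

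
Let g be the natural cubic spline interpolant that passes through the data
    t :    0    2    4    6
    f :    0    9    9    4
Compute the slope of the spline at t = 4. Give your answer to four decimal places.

-1.7667

With m_i denoting the second derivative at x_i, h_i = 2, 2, 2, and Δ_i = (y_(i+1) − y_i)/h_i = 9/2, 0, -5/2:
  2·m_0 + 8·m_1 + 2·m_2 = 6(Δ_1 - Δ_0) = -27
  2·m_1 + 8·m_2 + 2·m_3 = 6(Δ_2 - Δ_1) = -15
Natural end conditions: m_0 = m_3 = 0.
Forward elimination and back-substitution give m_0 = 0, m_1 = -31/10, m_2 = -11/10, m_3 = 0.
On [4, 6], g'(t) = b_2 + 2c_2·(t - 4) + 3d_2·(t - 4)² with b_2 = Δ_2 - h_2(2m_2 + m_3)/6 = -53/30, c_2 = m_2/2 = -11/20, d_2 = (m_3 - m_2)/(6h_2) = 11/120. So g'(4) = -53/30.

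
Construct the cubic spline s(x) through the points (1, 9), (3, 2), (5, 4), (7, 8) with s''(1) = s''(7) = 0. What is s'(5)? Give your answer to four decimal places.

2.0667

Put M_i = s'' at the i-th knot. Here h = (2, 2, 2) and Δ = (-7/2, 1, 2), so the interior equations h_(i-1)·M_(i-1) + 2(h_(i-1)+h_i)·M_i + h_i·M_(i+1) = 6(Δ_i − Δ_(i-1)) read
  2·M_0 + 8·M_1 + 2·M_2 = 6(Δ_1 - Δ_0) = 27
  2·M_1 + 8·M_2 + 2·M_3 = 6(Δ_2 - Δ_1) = 6
Natural end conditions: M_0 = M_3 = 0.
Forward elimination and back-substitution give M_0 = 0, M_1 = 17/5, M_2 = -1/10, M_3 = 0.
On [5, 7], s'(x) = b_2 + 2c_2·(x - 5) + 3d_2·(x - 5)² with b_2 = Δ_2 - h_2(2M_2 + M_3)/6 = 31/15, c_2 = M_2/2 = -1/20, d_2 = (M_3 - M_2)/(6h_2) = 1/120. So s'(5) = 31/15.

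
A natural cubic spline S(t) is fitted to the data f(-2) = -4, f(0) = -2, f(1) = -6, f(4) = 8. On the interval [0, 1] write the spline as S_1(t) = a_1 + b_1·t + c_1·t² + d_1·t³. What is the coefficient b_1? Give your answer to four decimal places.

With M_i denoting the second derivative at x_i, h_i = 2, 1, 3, and Δ_i = (y_(i+1) − y_i)/h_i = 1, -4, 14/3:
  2·M_0 + 6·M_1 + 1·M_2 = 6(Δ_1 - Δ_0) = -30
  1·M_1 + 8·M_2 + 3·M_3 = 6(Δ_2 - Δ_1) = 52
Natural end conditions: M_0 = M_3 = 0.
Forward elimination and back-substitution give M_0 = 0, M_1 = -292/47, M_2 = 342/47, M_3 = 0.
On [0, 1], with S_1(t) = a_1 + b_1·t + c_1·t² + d_1·t³: c_1 = M_1/2 = -146/47, d_1 = (M_2 - M_1)/(6h_1) = 317/141, b_1 = Δ_1 - h_1(2M_1 + M_2)/6 = -443/141.

-3.1418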